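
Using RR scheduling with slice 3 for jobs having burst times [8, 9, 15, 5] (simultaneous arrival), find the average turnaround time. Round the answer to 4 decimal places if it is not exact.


Time quantum = 3
Execution trace:
  J1 runs 3 units, time = 3
  J2 runs 3 units, time = 6
  J3 runs 3 units, time = 9
  J4 runs 3 units, time = 12
  J1 runs 3 units, time = 15
  J2 runs 3 units, time = 18
  J3 runs 3 units, time = 21
  J4 runs 2 units, time = 23
  J1 runs 2 units, time = 25
  J2 runs 3 units, time = 28
  J3 runs 3 units, time = 31
  J3 runs 3 units, time = 34
  J3 runs 3 units, time = 37
Finish times: [25, 28, 37, 23]
Average turnaround = 113/4 = 28.25

28.25


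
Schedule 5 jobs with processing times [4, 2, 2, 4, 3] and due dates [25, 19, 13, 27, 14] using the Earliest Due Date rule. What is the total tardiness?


Sort by due date (EDD order): [(2, 13), (3, 14), (2, 19), (4, 25), (4, 27)]
Compute completion times and tardiness:
  Job 1: p=2, d=13, C=2, tardiness=max(0,2-13)=0
  Job 2: p=3, d=14, C=5, tardiness=max(0,5-14)=0
  Job 3: p=2, d=19, C=7, tardiness=max(0,7-19)=0
  Job 4: p=4, d=25, C=11, tardiness=max(0,11-25)=0
  Job 5: p=4, d=27, C=15, tardiness=max(0,15-27)=0
Total tardiness = 0

0


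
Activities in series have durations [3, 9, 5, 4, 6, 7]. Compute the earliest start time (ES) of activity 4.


Activity 4 starts after activities 1 through 3 complete.
Predecessor durations: [3, 9, 5]
ES = 3 + 9 + 5 = 17

17


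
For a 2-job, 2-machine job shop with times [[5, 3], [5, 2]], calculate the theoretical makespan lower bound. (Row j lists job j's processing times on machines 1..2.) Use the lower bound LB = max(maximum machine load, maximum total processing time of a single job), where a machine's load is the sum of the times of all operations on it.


Machine loads:
  Machine 1: 5 + 5 = 10
  Machine 2: 3 + 2 = 5
Max machine load = 10
Job totals:
  Job 1: 8
  Job 2: 7
Max job total = 8
Lower bound = max(10, 8) = 10

10


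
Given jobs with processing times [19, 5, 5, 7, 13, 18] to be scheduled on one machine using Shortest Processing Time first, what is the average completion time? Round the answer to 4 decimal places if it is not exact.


Sort jobs by processing time (SPT order): [5, 5, 7, 13, 18, 19]
Compute completion times sequentially:
  Job 1: processing = 5, completes at 5
  Job 2: processing = 5, completes at 10
  Job 3: processing = 7, completes at 17
  Job 4: processing = 13, completes at 30
  Job 5: processing = 18, completes at 48
  Job 6: processing = 19, completes at 67
Sum of completion times = 177
Average completion time = 177/6 = 29.5

29.5


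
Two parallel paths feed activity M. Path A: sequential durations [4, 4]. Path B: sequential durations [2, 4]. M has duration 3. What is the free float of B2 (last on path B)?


ES(B2) = sum of predecessors on chain B = 2
EF(B2) = ES + duration = 2 + 4 = 6
Successor of B2 is M. ES(M) = max(sum(A), sum(B)) = max(8, 6) = 8
Free float = ES(successor) - EF(current) = 8 - 6 = 2

2


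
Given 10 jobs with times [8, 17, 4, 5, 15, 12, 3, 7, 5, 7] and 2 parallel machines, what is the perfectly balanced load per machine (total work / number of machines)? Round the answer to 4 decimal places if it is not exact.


Total processing time = 8 + 17 + 4 + 5 + 15 + 12 + 3 + 7 + 5 + 7 = 83
Number of machines = 2
Ideal balanced load = 83 / 2 = 41.5

41.5


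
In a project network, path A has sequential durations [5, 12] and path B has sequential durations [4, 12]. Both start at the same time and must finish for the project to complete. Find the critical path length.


Path A total = 5 + 12 = 17
Path B total = 4 + 12 = 16
Critical path = longest path = max(17, 16) = 17

17


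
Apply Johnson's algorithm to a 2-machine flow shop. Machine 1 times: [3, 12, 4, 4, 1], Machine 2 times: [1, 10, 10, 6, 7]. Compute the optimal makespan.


Apply Johnson's rule:
  Group 1 (a <= b): [(5, 1, 7), (3, 4, 10), (4, 4, 6)]
  Group 2 (a > b): [(2, 12, 10), (1, 3, 1)]
Optimal job order: [5, 3, 4, 2, 1]
Schedule:
  Job 5: M1 done at 1, M2 done at 8
  Job 3: M1 done at 5, M2 done at 18
  Job 4: M1 done at 9, M2 done at 24
  Job 2: M1 done at 21, M2 done at 34
  Job 1: M1 done at 24, M2 done at 35
Makespan = 35

35


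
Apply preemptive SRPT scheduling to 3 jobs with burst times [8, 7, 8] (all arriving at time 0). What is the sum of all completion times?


Since all jobs arrive at t=0, SRPT equals SPT ordering.
SPT order: [7, 8, 8]
Completion times:
  Job 1: p=7, C=7
  Job 2: p=8, C=15
  Job 3: p=8, C=23
Total completion time = 7 + 15 + 23 = 45

45


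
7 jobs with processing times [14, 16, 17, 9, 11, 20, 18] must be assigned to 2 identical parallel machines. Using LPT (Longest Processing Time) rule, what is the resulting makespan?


Sort jobs in decreasing order (LPT): [20, 18, 17, 16, 14, 11, 9]
Assign each job to the least loaded machine:
  Machine 1: jobs [20, 16, 11, 9], load = 56
  Machine 2: jobs [18, 17, 14], load = 49
Makespan = max load = 56

56


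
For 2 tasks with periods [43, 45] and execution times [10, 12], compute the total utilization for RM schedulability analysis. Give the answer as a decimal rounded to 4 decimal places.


Compute individual utilizations (exact fractions):
  Task 1: C/T = 10/43 (approx. 0.2326)
  Task 2: C/T = 12/45 = 4/15 (approx. 0.2667)
Total utilization U = 10/43 + 4/15 = 322/645
Rounded to 4 decimal places: U = 0.4992
RM (Liu & Layland) bound for 2 tasks = 0.828427; compare with U = 322/645 (approx. 0.499225)
U <= bound, so schedulable by RM sufficient condition.

0.4992


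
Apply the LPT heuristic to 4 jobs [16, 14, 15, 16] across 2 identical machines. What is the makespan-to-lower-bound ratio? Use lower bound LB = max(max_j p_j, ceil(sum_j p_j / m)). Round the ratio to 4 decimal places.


LPT order: [16, 16, 15, 14]
Machine loads after assignment: [31, 30]
LPT makespan = 31
Lower bound = max(max_job, ceil(total/2)) = max(16, 31) = 31
Ratio = 31 / 31 = 1.0

1.0


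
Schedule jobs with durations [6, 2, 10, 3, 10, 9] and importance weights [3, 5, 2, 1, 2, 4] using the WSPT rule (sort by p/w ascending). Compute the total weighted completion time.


Compute p/w ratios and sort ascending (WSPT): [(2, 5), (6, 3), (9, 4), (3, 1), (10, 2), (10, 2)]
Compute weighted completion times:
  Job (p=2,w=5): C=2, w*C=5*2=10
  Job (p=6,w=3): C=8, w*C=3*8=24
  Job (p=9,w=4): C=17, w*C=4*17=68
  Job (p=3,w=1): C=20, w*C=1*20=20
  Job (p=10,w=2): C=30, w*C=2*30=60
  Job (p=10,w=2): C=40, w*C=2*40=80
Total weighted completion time = 262

262


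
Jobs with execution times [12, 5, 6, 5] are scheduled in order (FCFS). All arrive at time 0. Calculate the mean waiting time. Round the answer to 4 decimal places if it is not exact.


FCFS order (as given): [12, 5, 6, 5]
Waiting times:
  Job 1: wait = 0
  Job 2: wait = 12
  Job 3: wait = 17
  Job 4: wait = 23
Sum of waiting times = 52
Average waiting time = 52/4 = 13.0

13.0


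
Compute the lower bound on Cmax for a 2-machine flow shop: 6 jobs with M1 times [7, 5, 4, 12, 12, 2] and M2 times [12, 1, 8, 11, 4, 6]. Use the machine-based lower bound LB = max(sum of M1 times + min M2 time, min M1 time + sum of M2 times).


LB1 = sum(M1 times) + min(M2 times) = 42 + 1 = 43
LB2 = min(M1 times) + sum(M2 times) = 2 + 42 = 44
Lower bound = max(LB1, LB2) = max(43, 44) = 44

44


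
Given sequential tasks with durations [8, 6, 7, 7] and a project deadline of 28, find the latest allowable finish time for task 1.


LF(activity 1) = deadline - sum of successor durations
Successors: activities 2 through 4 with durations [6, 7, 7]
Sum of successor durations = 20
LF = 28 - 20 = 8

8


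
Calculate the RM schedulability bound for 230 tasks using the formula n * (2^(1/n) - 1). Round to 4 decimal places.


Compute 2^(1/230) = 1.0030182291
Subtract 1: 1.0030182291 - 1 = 0.0030182291
Multiply by n: 230 * 0.0030182291 = 0.6941926930
Round to 4 dp: 0.6942

0.6942


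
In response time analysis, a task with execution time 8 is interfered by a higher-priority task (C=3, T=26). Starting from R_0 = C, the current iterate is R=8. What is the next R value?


R_next = C + ceil(R_prev / T_hp) * C_hp
ceil(8 / 26) = ceil(0.3077) = 1
Interference = 1 * 3 = 3
R_next = 8 + 3 = 11

11


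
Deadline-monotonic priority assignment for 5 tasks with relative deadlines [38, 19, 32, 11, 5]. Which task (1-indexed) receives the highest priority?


Sort tasks by relative deadline (ascending):
  Task 5: deadline = 5
  Task 4: deadline = 11
  Task 2: deadline = 19
  Task 3: deadline = 32
  Task 1: deadline = 38
Priority order (highest first): [5, 4, 2, 3, 1]
Highest priority task = 5

5


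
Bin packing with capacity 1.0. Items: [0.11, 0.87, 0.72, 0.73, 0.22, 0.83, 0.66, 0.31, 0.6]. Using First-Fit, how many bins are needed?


Place items sequentially using First-Fit:
  Item 0.11 -> new Bin 1
  Item 0.87 -> Bin 1 (now 0.98)
  Item 0.72 -> new Bin 2
  Item 0.73 -> new Bin 3
  Item 0.22 -> Bin 2 (now 0.94)
  Item 0.83 -> new Bin 4
  Item 0.66 -> new Bin 5
  Item 0.31 -> Bin 5 (now 0.97)
  Item 0.6 -> new Bin 6
Total bins used = 6

6


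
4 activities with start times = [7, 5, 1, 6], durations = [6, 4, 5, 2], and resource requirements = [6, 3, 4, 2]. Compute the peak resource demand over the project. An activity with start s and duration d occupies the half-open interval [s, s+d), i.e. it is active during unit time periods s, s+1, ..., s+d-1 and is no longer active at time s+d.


Each activity i is active on [start_i, start_i + duration_i).
Compute total resource usage per time slot:
  t=0: active resources = [], total = 0
  t=1: active resources = [4], total = 4
  t=2: active resources = [4], total = 4
  t=3: active resources = [4], total = 4
  t=4: active resources = [4], total = 4
  t=5: active resources = [3, 4], total = 7
  t=6: active resources = [3, 2], total = 5
  t=7: active resources = [6, 3, 2], total = 11
  t=8: active resources = [6, 3], total = 9
  t=9: active resources = [6], total = 6
  t=10: active resources = [6], total = 6
  t=11: active resources = [6], total = 6
  t=12: active resources = [6], total = 6
Peak resource demand = 11

11


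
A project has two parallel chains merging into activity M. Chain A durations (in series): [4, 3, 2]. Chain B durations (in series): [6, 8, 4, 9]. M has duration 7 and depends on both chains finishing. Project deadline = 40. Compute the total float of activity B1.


Forward pass: ES(B1) = sum of predecessors on chain B = 0
EF = ES + duration = 0 + 6 = 6
Backward pass: LF(M) = deadline = 40; LS(M) = 40 - 7 = 33
LF(B1) = LS(M) - sum(successors on chain B) = 33 - 21 = 12
LS = LF - duration = 12 - 6 = 6
Total float = LS - ES = 6 - 0 = 6

6


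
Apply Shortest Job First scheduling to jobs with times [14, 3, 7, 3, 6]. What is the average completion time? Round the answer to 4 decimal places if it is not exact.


SJF order (ascending): [3, 3, 6, 7, 14]
Completion times:
  Job 1: burst=3, C=3
  Job 2: burst=3, C=6
  Job 3: burst=6, C=12
  Job 4: burst=7, C=19
  Job 5: burst=14, C=33
Average completion = 73/5 = 14.6

14.6


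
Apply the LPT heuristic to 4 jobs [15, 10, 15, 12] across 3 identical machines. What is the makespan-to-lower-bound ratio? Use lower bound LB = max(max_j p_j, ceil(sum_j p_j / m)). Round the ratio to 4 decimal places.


LPT order: [15, 15, 12, 10]
Machine loads after assignment: [15, 15, 22]
LPT makespan = 22
Lower bound = max(max_job, ceil(total/3)) = max(15, 18) = 18
Ratio = 22 / 18 = 1.2222

1.2222


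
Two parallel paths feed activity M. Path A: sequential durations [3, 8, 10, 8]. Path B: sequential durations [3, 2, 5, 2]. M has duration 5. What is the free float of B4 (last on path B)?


ES(B4) = sum of predecessors on chain B = 10
EF(B4) = ES + duration = 10 + 2 = 12
Successor of B4 is M. ES(M) = max(sum(A), sum(B)) = max(29, 12) = 29
Free float = ES(successor) - EF(current) = 29 - 12 = 17

17


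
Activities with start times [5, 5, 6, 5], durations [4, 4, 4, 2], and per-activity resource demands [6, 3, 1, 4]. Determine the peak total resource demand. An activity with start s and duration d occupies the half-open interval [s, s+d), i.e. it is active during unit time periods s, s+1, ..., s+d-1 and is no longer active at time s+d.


Each activity i is active on [start_i, start_i + duration_i).
Compute total resource usage per time slot:
  t=0: active resources = [], total = 0
  t=1: active resources = [], total = 0
  t=2: active resources = [], total = 0
  t=3: active resources = [], total = 0
  t=4: active resources = [], total = 0
  t=5: active resources = [6, 3, 4], total = 13
  t=6: active resources = [6, 3, 1, 4], total = 14
  t=7: active resources = [6, 3, 1], total = 10
  t=8: active resources = [6, 3, 1], total = 10
  t=9: active resources = [1], total = 1
Peak resource demand = 14

14


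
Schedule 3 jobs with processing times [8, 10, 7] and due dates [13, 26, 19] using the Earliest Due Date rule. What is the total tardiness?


Sort by due date (EDD order): [(8, 13), (7, 19), (10, 26)]
Compute completion times and tardiness:
  Job 1: p=8, d=13, C=8, tardiness=max(0,8-13)=0
  Job 2: p=7, d=19, C=15, tardiness=max(0,15-19)=0
  Job 3: p=10, d=26, C=25, tardiness=max(0,25-26)=0
Total tardiness = 0

0


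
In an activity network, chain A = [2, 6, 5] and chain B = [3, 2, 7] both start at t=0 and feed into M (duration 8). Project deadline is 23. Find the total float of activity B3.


Forward pass: ES(B3) = sum of predecessors on chain B = 5
EF = ES + duration = 5 + 7 = 12
Backward pass: LF(M) = deadline = 23; LS(M) = 23 - 8 = 15
LF(B3) = LS(M) - sum(successors on chain B) = 15 - 0 = 15
LS = LF - duration = 15 - 7 = 8
Total float = LS - ES = 8 - 5 = 3

3


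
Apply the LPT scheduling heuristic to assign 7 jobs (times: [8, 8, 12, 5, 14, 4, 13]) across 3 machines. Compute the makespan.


Sort jobs in decreasing order (LPT): [14, 13, 12, 8, 8, 5, 4]
Assign each job to the least loaded machine:
  Machine 1: jobs [14, 5, 4], load = 23
  Machine 2: jobs [13, 8], load = 21
  Machine 3: jobs [12, 8], load = 20
Makespan = max load = 23

23


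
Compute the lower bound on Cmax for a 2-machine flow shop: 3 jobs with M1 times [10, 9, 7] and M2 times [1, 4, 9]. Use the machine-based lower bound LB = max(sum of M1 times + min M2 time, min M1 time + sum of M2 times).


LB1 = sum(M1 times) + min(M2 times) = 26 + 1 = 27
LB2 = min(M1 times) + sum(M2 times) = 7 + 14 = 21
Lower bound = max(LB1, LB2) = max(27, 21) = 27

27


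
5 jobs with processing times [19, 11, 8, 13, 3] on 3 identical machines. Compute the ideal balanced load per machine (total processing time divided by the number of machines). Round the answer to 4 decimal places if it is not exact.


Total processing time = 19 + 11 + 8 + 13 + 3 = 54
Number of machines = 3
Ideal balanced load = 54 / 3 = 18.0

18.0


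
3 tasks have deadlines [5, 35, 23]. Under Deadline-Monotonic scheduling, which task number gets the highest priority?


Sort tasks by relative deadline (ascending):
  Task 1: deadline = 5
  Task 3: deadline = 23
  Task 2: deadline = 35
Priority order (highest first): [1, 3, 2]
Highest priority task = 1

1


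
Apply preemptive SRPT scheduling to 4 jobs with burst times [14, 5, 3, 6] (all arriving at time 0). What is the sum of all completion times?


Since all jobs arrive at t=0, SRPT equals SPT ordering.
SPT order: [3, 5, 6, 14]
Completion times:
  Job 1: p=3, C=3
  Job 2: p=5, C=8
  Job 3: p=6, C=14
  Job 4: p=14, C=28
Total completion time = 3 + 8 + 14 + 28 = 53

53


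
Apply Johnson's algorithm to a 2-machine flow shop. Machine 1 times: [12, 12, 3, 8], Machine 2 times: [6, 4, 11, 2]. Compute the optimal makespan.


Apply Johnson's rule:
  Group 1 (a <= b): [(3, 3, 11)]
  Group 2 (a > b): [(1, 12, 6), (2, 12, 4), (4, 8, 2)]
Optimal job order: [3, 1, 2, 4]
Schedule:
  Job 3: M1 done at 3, M2 done at 14
  Job 1: M1 done at 15, M2 done at 21
  Job 2: M1 done at 27, M2 done at 31
  Job 4: M1 done at 35, M2 done at 37
Makespan = 37

37


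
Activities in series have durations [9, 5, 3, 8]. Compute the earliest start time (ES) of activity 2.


Activity 2 starts after activities 1 through 1 complete.
Predecessor durations: [9]
ES = 9 = 9

9


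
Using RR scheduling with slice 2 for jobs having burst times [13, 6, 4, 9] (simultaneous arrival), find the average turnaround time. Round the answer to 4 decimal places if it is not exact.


Time quantum = 2
Execution trace:
  J1 runs 2 units, time = 2
  J2 runs 2 units, time = 4
  J3 runs 2 units, time = 6
  J4 runs 2 units, time = 8
  J1 runs 2 units, time = 10
  J2 runs 2 units, time = 12
  J3 runs 2 units, time = 14
  J4 runs 2 units, time = 16
  J1 runs 2 units, time = 18
  J2 runs 2 units, time = 20
  J4 runs 2 units, time = 22
  J1 runs 2 units, time = 24
  J4 runs 2 units, time = 26
  J1 runs 2 units, time = 28
  J4 runs 1 units, time = 29
  J1 runs 2 units, time = 31
  J1 runs 1 units, time = 32
Finish times: [32, 20, 14, 29]
Average turnaround = 95/4 = 23.75

23.75


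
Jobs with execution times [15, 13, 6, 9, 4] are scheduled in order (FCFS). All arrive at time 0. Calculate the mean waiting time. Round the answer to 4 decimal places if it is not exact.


FCFS order (as given): [15, 13, 6, 9, 4]
Waiting times:
  Job 1: wait = 0
  Job 2: wait = 15
  Job 3: wait = 28
  Job 4: wait = 34
  Job 5: wait = 43
Sum of waiting times = 120
Average waiting time = 120/5 = 24.0

24.0


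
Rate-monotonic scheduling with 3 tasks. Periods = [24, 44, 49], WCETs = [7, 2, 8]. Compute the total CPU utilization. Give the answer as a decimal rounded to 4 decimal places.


Compute individual utilizations (exact fractions):
  Task 1: C/T = 7/24 (approx. 0.2917)
  Task 2: C/T = 2/44 = 1/22 (approx. 0.0455)
  Task 3: C/T = 8/49 (approx. 0.1633)
Total utilization U = 7/24 + 1/22 + 8/49 = 6473/12936
Rounded to 4 decimal places: U = 0.5004
RM (Liu & Layland) bound for 3 tasks = 0.779763; compare with U = 6473/12936 (approx. 0.500387)
U <= bound, so schedulable by RM sufficient condition.

0.5004


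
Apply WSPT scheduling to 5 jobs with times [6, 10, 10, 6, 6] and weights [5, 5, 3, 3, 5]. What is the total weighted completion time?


Compute p/w ratios and sort ascending (WSPT): [(6, 5), (6, 5), (10, 5), (6, 3), (10, 3)]
Compute weighted completion times:
  Job (p=6,w=5): C=6, w*C=5*6=30
  Job (p=6,w=5): C=12, w*C=5*12=60
  Job (p=10,w=5): C=22, w*C=5*22=110
  Job (p=6,w=3): C=28, w*C=3*28=84
  Job (p=10,w=3): C=38, w*C=3*38=114
Total weighted completion time = 398

398


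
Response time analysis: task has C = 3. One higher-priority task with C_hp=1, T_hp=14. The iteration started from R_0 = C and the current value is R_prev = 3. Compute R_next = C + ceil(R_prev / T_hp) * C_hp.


R_next = C + ceil(R_prev / T_hp) * C_hp
ceil(3 / 14) = ceil(0.2143) = 1
Interference = 1 * 1 = 1
R_next = 3 + 1 = 4

4


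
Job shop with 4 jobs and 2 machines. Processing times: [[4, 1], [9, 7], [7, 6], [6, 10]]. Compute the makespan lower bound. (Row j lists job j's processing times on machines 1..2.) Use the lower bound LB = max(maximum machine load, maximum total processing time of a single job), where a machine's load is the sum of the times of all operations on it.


Machine loads:
  Machine 1: 4 + 9 + 7 + 6 = 26
  Machine 2: 1 + 7 + 6 + 10 = 24
Max machine load = 26
Job totals:
  Job 1: 5
  Job 2: 16
  Job 3: 13
  Job 4: 16
Max job total = 16
Lower bound = max(26, 16) = 26

26


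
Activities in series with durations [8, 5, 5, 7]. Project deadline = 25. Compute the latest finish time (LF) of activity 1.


LF(activity 1) = deadline - sum of successor durations
Successors: activities 2 through 4 with durations [5, 5, 7]
Sum of successor durations = 17
LF = 25 - 17 = 8

8


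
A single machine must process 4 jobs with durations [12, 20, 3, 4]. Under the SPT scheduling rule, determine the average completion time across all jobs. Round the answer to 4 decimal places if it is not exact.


Sort jobs by processing time (SPT order): [3, 4, 12, 20]
Compute completion times sequentially:
  Job 1: processing = 3, completes at 3
  Job 2: processing = 4, completes at 7
  Job 3: processing = 12, completes at 19
  Job 4: processing = 20, completes at 39
Sum of completion times = 68
Average completion time = 68/4 = 17.0

17.0


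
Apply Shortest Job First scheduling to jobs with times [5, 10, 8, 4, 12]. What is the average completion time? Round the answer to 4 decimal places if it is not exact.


SJF order (ascending): [4, 5, 8, 10, 12]
Completion times:
  Job 1: burst=4, C=4
  Job 2: burst=5, C=9
  Job 3: burst=8, C=17
  Job 4: burst=10, C=27
  Job 5: burst=12, C=39
Average completion = 96/5 = 19.2

19.2


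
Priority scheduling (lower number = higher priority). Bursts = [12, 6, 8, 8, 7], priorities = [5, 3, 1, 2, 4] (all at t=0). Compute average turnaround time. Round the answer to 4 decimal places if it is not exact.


Sort by priority (ascending = highest first):
Order: [(1, 8), (2, 8), (3, 6), (4, 7), (5, 12)]
Completion times:
  Priority 1, burst=8, C=8
  Priority 2, burst=8, C=16
  Priority 3, burst=6, C=22
  Priority 4, burst=7, C=29
  Priority 5, burst=12, C=41
Average turnaround = 116/5 = 23.2

23.2


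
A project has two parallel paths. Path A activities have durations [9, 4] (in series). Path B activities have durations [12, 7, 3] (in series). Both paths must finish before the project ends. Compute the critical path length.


Path A total = 9 + 4 = 13
Path B total = 12 + 7 + 3 = 22
Critical path = longest path = max(13, 22) = 22

22


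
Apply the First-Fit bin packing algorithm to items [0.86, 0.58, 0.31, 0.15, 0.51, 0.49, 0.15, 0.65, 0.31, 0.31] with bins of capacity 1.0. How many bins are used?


Place items sequentially using First-Fit:
  Item 0.86 -> new Bin 1
  Item 0.58 -> new Bin 2
  Item 0.31 -> Bin 2 (now 0.89)
  Item 0.15 -> new Bin 3
  Item 0.51 -> Bin 3 (now 0.66)
  Item 0.49 -> new Bin 4
  Item 0.15 -> Bin 3 (now 0.81)
  Item 0.65 -> new Bin 5
  Item 0.31 -> Bin 4 (now 0.8)
  Item 0.31 -> Bin 5 (now 0.96)
Total bins used = 5

5


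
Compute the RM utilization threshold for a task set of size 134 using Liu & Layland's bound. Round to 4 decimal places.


Compute 2^(1/134) = 1.0051861419
Subtract 1: 1.0051861419 - 1 = 0.0051861419
Multiply by n: 134 * 0.0051861419 = 0.6949430146
Round to 4 dp: 0.6949

0.6949


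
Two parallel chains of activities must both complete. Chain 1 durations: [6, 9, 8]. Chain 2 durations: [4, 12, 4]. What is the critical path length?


Path A total = 6 + 9 + 8 = 23
Path B total = 4 + 12 + 4 = 20
Critical path = longest path = max(23, 20) = 23

23


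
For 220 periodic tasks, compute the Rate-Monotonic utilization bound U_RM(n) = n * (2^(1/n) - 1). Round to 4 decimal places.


Compute 2^(1/220) = 1.0031556376
Subtract 1: 1.0031556376 - 1 = 0.0031556376
Multiply by n: 220 * 0.0031556376 = 0.6942402720
Round to 4 dp: 0.6942

0.6942


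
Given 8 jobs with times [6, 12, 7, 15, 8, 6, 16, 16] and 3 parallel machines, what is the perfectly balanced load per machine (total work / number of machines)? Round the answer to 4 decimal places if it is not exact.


Total processing time = 6 + 12 + 7 + 15 + 8 + 6 + 16 + 16 = 86
Number of machines = 3
Ideal balanced load = 86 / 3 = 28.6667

28.6667


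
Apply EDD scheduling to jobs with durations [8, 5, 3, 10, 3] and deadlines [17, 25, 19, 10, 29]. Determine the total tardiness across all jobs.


Sort by due date (EDD order): [(10, 10), (8, 17), (3, 19), (5, 25), (3, 29)]
Compute completion times and tardiness:
  Job 1: p=10, d=10, C=10, tardiness=max(0,10-10)=0
  Job 2: p=8, d=17, C=18, tardiness=max(0,18-17)=1
  Job 3: p=3, d=19, C=21, tardiness=max(0,21-19)=2
  Job 4: p=5, d=25, C=26, tardiness=max(0,26-25)=1
  Job 5: p=3, d=29, C=29, tardiness=max(0,29-29)=0
Total tardiness = 4

4


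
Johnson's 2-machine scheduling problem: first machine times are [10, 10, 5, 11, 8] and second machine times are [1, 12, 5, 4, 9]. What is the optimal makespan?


Apply Johnson's rule:
  Group 1 (a <= b): [(3, 5, 5), (5, 8, 9), (2, 10, 12)]
  Group 2 (a > b): [(4, 11, 4), (1, 10, 1)]
Optimal job order: [3, 5, 2, 4, 1]
Schedule:
  Job 3: M1 done at 5, M2 done at 10
  Job 5: M1 done at 13, M2 done at 22
  Job 2: M1 done at 23, M2 done at 35
  Job 4: M1 done at 34, M2 done at 39
  Job 1: M1 done at 44, M2 done at 45
Makespan = 45

45


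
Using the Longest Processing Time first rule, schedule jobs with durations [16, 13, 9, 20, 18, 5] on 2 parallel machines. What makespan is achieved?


Sort jobs in decreasing order (LPT): [20, 18, 16, 13, 9, 5]
Assign each job to the least loaded machine:
  Machine 1: jobs [20, 13, 9], load = 42
  Machine 2: jobs [18, 16, 5], load = 39
Makespan = max load = 42

42


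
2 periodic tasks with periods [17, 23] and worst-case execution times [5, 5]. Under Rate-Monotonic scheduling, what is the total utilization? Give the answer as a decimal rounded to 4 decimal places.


Compute individual utilizations (exact fractions):
  Task 1: C/T = 5/17 (approx. 0.2941)
  Task 2: C/T = 5/23 (approx. 0.2174)
Total utilization U = 5/17 + 5/23 = 200/391
Rounded to 4 decimal places: U = 0.5115
RM (Liu & Layland) bound for 2 tasks = 0.828427; compare with U = 200/391 (approx. 0.511509)
U <= bound, so schedulable by RM sufficient condition.

0.5115


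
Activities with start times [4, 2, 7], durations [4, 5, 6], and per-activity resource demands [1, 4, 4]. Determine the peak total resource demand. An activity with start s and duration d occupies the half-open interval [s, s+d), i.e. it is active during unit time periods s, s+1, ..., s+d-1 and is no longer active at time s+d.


Each activity i is active on [start_i, start_i + duration_i).
Compute total resource usage per time slot:
  t=0: active resources = [], total = 0
  t=1: active resources = [], total = 0
  t=2: active resources = [4], total = 4
  t=3: active resources = [4], total = 4
  t=4: active resources = [1, 4], total = 5
  t=5: active resources = [1, 4], total = 5
  t=6: active resources = [1, 4], total = 5
  t=7: active resources = [1, 4], total = 5
  t=8: active resources = [4], total = 4
  t=9: active resources = [4], total = 4
  t=10: active resources = [4], total = 4
  t=11: active resources = [4], total = 4
  t=12: active resources = [4], total = 4
Peak resource demand = 5

5


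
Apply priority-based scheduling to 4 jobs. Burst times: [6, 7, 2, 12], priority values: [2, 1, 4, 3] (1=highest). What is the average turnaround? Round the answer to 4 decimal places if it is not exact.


Sort by priority (ascending = highest first):
Order: [(1, 7), (2, 6), (3, 12), (4, 2)]
Completion times:
  Priority 1, burst=7, C=7
  Priority 2, burst=6, C=13
  Priority 3, burst=12, C=25
  Priority 4, burst=2, C=27
Average turnaround = 72/4 = 18.0

18.0


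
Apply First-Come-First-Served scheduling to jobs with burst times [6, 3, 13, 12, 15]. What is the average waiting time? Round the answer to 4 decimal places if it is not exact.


FCFS order (as given): [6, 3, 13, 12, 15]
Waiting times:
  Job 1: wait = 0
  Job 2: wait = 6
  Job 3: wait = 9
  Job 4: wait = 22
  Job 5: wait = 34
Sum of waiting times = 71
Average waiting time = 71/5 = 14.2

14.2


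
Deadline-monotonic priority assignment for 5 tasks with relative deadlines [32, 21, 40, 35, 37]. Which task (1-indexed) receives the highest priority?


Sort tasks by relative deadline (ascending):
  Task 2: deadline = 21
  Task 1: deadline = 32
  Task 4: deadline = 35
  Task 5: deadline = 37
  Task 3: deadline = 40
Priority order (highest first): [2, 1, 4, 5, 3]
Highest priority task = 2

2


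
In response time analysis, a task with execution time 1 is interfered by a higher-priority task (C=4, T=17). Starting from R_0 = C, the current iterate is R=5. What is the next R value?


R_next = C + ceil(R_prev / T_hp) * C_hp
ceil(5 / 17) = ceil(0.2941) = 1
Interference = 1 * 4 = 4
R_next = 1 + 4 = 5
R_next = R_prev, so the iteration has converged (response time = 5).

5


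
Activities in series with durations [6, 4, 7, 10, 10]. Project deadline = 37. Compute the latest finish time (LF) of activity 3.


LF(activity 3) = deadline - sum of successor durations
Successors: activities 4 through 5 with durations [10, 10]
Sum of successor durations = 20
LF = 37 - 20 = 17

17


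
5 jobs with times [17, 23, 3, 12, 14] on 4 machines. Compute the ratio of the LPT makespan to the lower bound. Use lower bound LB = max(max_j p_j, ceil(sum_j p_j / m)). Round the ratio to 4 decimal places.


LPT order: [23, 17, 14, 12, 3]
Machine loads after assignment: [23, 17, 14, 15]
LPT makespan = 23
Lower bound = max(max_job, ceil(total/4)) = max(23, 18) = 23
Ratio = 23 / 23 = 1.0

1.0


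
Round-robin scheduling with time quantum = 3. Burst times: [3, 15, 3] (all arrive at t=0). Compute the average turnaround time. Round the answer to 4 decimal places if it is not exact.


Time quantum = 3
Execution trace:
  J1 runs 3 units, time = 3
  J2 runs 3 units, time = 6
  J3 runs 3 units, time = 9
  J2 runs 3 units, time = 12
  J2 runs 3 units, time = 15
  J2 runs 3 units, time = 18
  J2 runs 3 units, time = 21
Finish times: [3, 21, 9]
Average turnaround = 33/3 = 11.0

11.0


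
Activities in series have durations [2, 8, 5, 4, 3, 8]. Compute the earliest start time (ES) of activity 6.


Activity 6 starts after activities 1 through 5 complete.
Predecessor durations: [2, 8, 5, 4, 3]
ES = 2 + 8 + 5 + 4 + 3 = 22

22


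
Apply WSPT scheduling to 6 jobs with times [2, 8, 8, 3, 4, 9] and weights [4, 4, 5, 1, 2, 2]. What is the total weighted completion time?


Compute p/w ratios and sort ascending (WSPT): [(2, 4), (8, 5), (8, 4), (4, 2), (3, 1), (9, 2)]
Compute weighted completion times:
  Job (p=2,w=4): C=2, w*C=4*2=8
  Job (p=8,w=5): C=10, w*C=5*10=50
  Job (p=8,w=4): C=18, w*C=4*18=72
  Job (p=4,w=2): C=22, w*C=2*22=44
  Job (p=3,w=1): C=25, w*C=1*25=25
  Job (p=9,w=2): C=34, w*C=2*34=68
Total weighted completion time = 267

267


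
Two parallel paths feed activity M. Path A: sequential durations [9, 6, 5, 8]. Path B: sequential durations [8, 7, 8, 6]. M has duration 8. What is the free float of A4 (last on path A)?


ES(A4) = sum of predecessors on chain A = 20
EF(A4) = ES + duration = 20 + 8 = 28
Successor of A4 is M. ES(M) = max(sum(A), sum(B)) = max(28, 29) = 29
Free float = ES(successor) - EF(current) = 29 - 28 = 1

1


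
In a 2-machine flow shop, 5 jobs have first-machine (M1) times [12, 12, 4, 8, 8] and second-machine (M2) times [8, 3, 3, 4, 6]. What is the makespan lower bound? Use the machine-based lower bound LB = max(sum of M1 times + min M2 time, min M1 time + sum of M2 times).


LB1 = sum(M1 times) + min(M2 times) = 44 + 3 = 47
LB2 = min(M1 times) + sum(M2 times) = 4 + 24 = 28
Lower bound = max(LB1, LB2) = max(47, 28) = 47

47


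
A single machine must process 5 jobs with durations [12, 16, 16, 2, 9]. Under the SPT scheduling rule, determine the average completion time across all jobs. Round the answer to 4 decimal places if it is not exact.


Sort jobs by processing time (SPT order): [2, 9, 12, 16, 16]
Compute completion times sequentially:
  Job 1: processing = 2, completes at 2
  Job 2: processing = 9, completes at 11
  Job 3: processing = 12, completes at 23
  Job 4: processing = 16, completes at 39
  Job 5: processing = 16, completes at 55
Sum of completion times = 130
Average completion time = 130/5 = 26.0

26.0


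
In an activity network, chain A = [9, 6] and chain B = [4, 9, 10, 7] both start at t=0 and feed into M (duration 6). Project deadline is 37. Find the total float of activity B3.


Forward pass: ES(B3) = sum of predecessors on chain B = 13
EF = ES + duration = 13 + 10 = 23
Backward pass: LF(M) = deadline = 37; LS(M) = 37 - 6 = 31
LF(B3) = LS(M) - sum(successors on chain B) = 31 - 7 = 24
LS = LF - duration = 24 - 10 = 14
Total float = LS - ES = 14 - 13 = 1

1


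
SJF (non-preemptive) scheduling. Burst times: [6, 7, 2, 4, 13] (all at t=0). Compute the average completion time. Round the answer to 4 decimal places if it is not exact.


SJF order (ascending): [2, 4, 6, 7, 13]
Completion times:
  Job 1: burst=2, C=2
  Job 2: burst=4, C=6
  Job 3: burst=6, C=12
  Job 4: burst=7, C=19
  Job 5: burst=13, C=32
Average completion = 71/5 = 14.2

14.2


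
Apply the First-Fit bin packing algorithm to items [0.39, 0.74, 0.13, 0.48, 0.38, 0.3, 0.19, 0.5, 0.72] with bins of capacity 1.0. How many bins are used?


Place items sequentially using First-Fit:
  Item 0.39 -> new Bin 1
  Item 0.74 -> new Bin 2
  Item 0.13 -> Bin 1 (now 0.52)
  Item 0.48 -> Bin 1 (now 1.0)
  Item 0.38 -> new Bin 3
  Item 0.3 -> Bin 3 (now 0.68)
  Item 0.19 -> Bin 2 (now 0.93)
  Item 0.5 -> new Bin 4
  Item 0.72 -> new Bin 5
Total bins used = 5

5


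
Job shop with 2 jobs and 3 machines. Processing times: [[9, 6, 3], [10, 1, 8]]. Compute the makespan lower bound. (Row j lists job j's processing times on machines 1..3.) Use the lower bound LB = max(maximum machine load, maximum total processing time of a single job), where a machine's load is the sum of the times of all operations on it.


Machine loads:
  Machine 1: 9 + 10 = 19
  Machine 2: 6 + 1 = 7
  Machine 3: 3 + 8 = 11
Max machine load = 19
Job totals:
  Job 1: 18
  Job 2: 19
Max job total = 19
Lower bound = max(19, 19) = 19

19


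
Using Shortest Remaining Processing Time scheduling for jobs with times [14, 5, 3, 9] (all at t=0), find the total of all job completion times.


Since all jobs arrive at t=0, SRPT equals SPT ordering.
SPT order: [3, 5, 9, 14]
Completion times:
  Job 1: p=3, C=3
  Job 2: p=5, C=8
  Job 3: p=9, C=17
  Job 4: p=14, C=31
Total completion time = 3 + 8 + 17 + 31 = 59

59


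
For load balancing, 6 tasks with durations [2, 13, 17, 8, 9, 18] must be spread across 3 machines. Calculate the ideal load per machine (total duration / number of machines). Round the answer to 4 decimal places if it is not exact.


Total processing time = 2 + 13 + 17 + 8 + 9 + 18 = 67
Number of machines = 3
Ideal balanced load = 67 / 3 = 22.3333

22.3333


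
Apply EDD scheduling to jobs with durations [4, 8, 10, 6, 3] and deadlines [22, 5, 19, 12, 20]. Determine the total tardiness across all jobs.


Sort by due date (EDD order): [(8, 5), (6, 12), (10, 19), (3, 20), (4, 22)]
Compute completion times and tardiness:
  Job 1: p=8, d=5, C=8, tardiness=max(0,8-5)=3
  Job 2: p=6, d=12, C=14, tardiness=max(0,14-12)=2
  Job 3: p=10, d=19, C=24, tardiness=max(0,24-19)=5
  Job 4: p=3, d=20, C=27, tardiness=max(0,27-20)=7
  Job 5: p=4, d=22, C=31, tardiness=max(0,31-22)=9
Total tardiness = 26

26


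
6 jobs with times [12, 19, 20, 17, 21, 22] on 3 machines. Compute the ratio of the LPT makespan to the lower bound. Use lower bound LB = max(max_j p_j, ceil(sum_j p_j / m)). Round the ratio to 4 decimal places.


LPT order: [22, 21, 20, 19, 17, 12]
Machine loads after assignment: [34, 38, 39]
LPT makespan = 39
Lower bound = max(max_job, ceil(total/3)) = max(22, 37) = 37
Ratio = 39 / 37 = 1.0541

1.0541


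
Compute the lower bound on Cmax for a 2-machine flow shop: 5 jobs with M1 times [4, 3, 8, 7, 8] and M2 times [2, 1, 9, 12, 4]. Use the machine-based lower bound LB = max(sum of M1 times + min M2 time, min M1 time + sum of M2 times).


LB1 = sum(M1 times) + min(M2 times) = 30 + 1 = 31
LB2 = min(M1 times) + sum(M2 times) = 3 + 28 = 31
Lower bound = max(LB1, LB2) = max(31, 31) = 31

31


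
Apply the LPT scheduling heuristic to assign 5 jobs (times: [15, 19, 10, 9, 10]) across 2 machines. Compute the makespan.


Sort jobs in decreasing order (LPT): [19, 15, 10, 10, 9]
Assign each job to the least loaded machine:
  Machine 1: jobs [19, 10], load = 29
  Machine 2: jobs [15, 10, 9], load = 34
Makespan = max load = 34

34


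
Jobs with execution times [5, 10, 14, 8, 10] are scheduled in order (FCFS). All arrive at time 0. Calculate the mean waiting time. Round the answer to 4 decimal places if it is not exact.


FCFS order (as given): [5, 10, 14, 8, 10]
Waiting times:
  Job 1: wait = 0
  Job 2: wait = 5
  Job 3: wait = 15
  Job 4: wait = 29
  Job 5: wait = 37
Sum of waiting times = 86
Average waiting time = 86/5 = 17.2

17.2


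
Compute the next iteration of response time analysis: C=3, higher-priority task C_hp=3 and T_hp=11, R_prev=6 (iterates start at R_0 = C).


R_next = C + ceil(R_prev / T_hp) * C_hp
ceil(6 / 11) = ceil(0.5455) = 1
Interference = 1 * 3 = 3
R_next = 3 + 3 = 6
R_next = R_prev, so the iteration has converged (response time = 6).

6


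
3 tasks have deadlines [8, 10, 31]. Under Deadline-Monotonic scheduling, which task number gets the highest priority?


Sort tasks by relative deadline (ascending):
  Task 1: deadline = 8
  Task 2: deadline = 10
  Task 3: deadline = 31
Priority order (highest first): [1, 2, 3]
Highest priority task = 1

1


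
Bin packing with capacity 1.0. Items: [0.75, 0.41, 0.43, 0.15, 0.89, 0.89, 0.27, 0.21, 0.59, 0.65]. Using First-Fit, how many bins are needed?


Place items sequentially using First-Fit:
  Item 0.75 -> new Bin 1
  Item 0.41 -> new Bin 2
  Item 0.43 -> Bin 2 (now 0.84)
  Item 0.15 -> Bin 1 (now 0.9)
  Item 0.89 -> new Bin 3
  Item 0.89 -> new Bin 4
  Item 0.27 -> new Bin 5
  Item 0.21 -> Bin 5 (now 0.48)
  Item 0.59 -> new Bin 6
  Item 0.65 -> new Bin 7
Total bins used = 7

7


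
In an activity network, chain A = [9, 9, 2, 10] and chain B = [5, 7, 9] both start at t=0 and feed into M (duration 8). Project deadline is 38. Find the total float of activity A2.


Forward pass: ES(A2) = sum of predecessors on chain A = 9
EF = ES + duration = 9 + 9 = 18
Backward pass: LF(M) = deadline = 38; LS(M) = 38 - 8 = 30
LF(A2) = LS(M) - sum(successors on chain A) = 30 - 12 = 18
LS = LF - duration = 18 - 9 = 9
Total float = LS - ES = 9 - 9 = 0

0


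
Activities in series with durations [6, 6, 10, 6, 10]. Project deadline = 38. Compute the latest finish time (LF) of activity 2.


LF(activity 2) = deadline - sum of successor durations
Successors: activities 3 through 5 with durations [10, 6, 10]
Sum of successor durations = 26
LF = 38 - 26 = 12

12


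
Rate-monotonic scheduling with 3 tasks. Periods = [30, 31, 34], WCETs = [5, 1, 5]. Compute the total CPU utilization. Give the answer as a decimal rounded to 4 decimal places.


Compute individual utilizations (exact fractions):
  Task 1: C/T = 5/30 = 1/6 (approx. 0.1667)
  Task 2: C/T = 1/31 (approx. 0.0323)
  Task 3: C/T = 5/34 (approx. 0.1471)
Total utilization U = 1/6 + 1/31 + 5/34 = 547/1581
Rounded to 4 decimal places: U = 0.3460
RM (Liu & Layland) bound for 3 tasks = 0.779763; compare with U = 547/1581 (approx. 0.345984)
U <= bound, so schedulable by RM sufficient condition.

0.3460


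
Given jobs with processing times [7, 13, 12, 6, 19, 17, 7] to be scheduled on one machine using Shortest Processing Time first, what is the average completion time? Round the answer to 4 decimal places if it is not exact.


Sort jobs by processing time (SPT order): [6, 7, 7, 12, 13, 17, 19]
Compute completion times sequentially:
  Job 1: processing = 6, completes at 6
  Job 2: processing = 7, completes at 13
  Job 3: processing = 7, completes at 20
  Job 4: processing = 12, completes at 32
  Job 5: processing = 13, completes at 45
  Job 6: processing = 17, completes at 62
  Job 7: processing = 19, completes at 81
Sum of completion times = 259
Average completion time = 259/7 = 37.0

37.0


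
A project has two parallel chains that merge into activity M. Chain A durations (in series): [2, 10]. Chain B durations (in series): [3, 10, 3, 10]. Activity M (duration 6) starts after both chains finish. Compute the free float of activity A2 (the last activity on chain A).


ES(A2) = sum of predecessors on chain A = 2
EF(A2) = ES + duration = 2 + 10 = 12
Successor of A2 is M. ES(M) = max(sum(A), sum(B)) = max(12, 26) = 26
Free float = ES(successor) - EF(current) = 26 - 12 = 14

14


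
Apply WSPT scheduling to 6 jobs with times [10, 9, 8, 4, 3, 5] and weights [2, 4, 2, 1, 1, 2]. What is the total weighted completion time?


Compute p/w ratios and sort ascending (WSPT): [(9, 4), (5, 2), (3, 1), (8, 2), (4, 1), (10, 2)]
Compute weighted completion times:
  Job (p=9,w=4): C=9, w*C=4*9=36
  Job (p=5,w=2): C=14, w*C=2*14=28
  Job (p=3,w=1): C=17, w*C=1*17=17
  Job (p=8,w=2): C=25, w*C=2*25=50
  Job (p=4,w=1): C=29, w*C=1*29=29
  Job (p=10,w=2): C=39, w*C=2*39=78
Total weighted completion time = 238

238
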